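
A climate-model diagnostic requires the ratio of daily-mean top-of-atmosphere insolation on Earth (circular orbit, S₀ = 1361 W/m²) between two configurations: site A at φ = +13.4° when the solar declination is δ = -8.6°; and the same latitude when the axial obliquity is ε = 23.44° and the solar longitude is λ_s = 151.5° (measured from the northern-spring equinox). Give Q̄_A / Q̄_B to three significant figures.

— Configuration A (φ=+13.4°):
cos H₀ = −tan(+13.4°) tan(-8.600°) = 0.0360, H₀ = 1.5348 rad.
Bracket: H₀ sin φ sin δ + cos φ cos δ sin H₀ = 1.5348×0.23175×-0.14954 + 0.97278×0.98876×0.99935 = -0.053190 + 0.961221 = 0.908031.
Q̄ = (S₀/π) × [bracket] = (1361/π) × 0.908031 = 393.38 W/m².
— Configuration B (φ=+13.4°):
Solar declination: sin δ = sin ε · sin λ_s = sin 23.44° × sin 151.5° = 0.18981, so δ = +10.942°.
cos H₀ = −tan(+13.4°) tan(+10.942°) = -0.0461, H₀ = 1.6169 rad.
Bracket: H₀ sin φ sin δ + cos φ cos δ sin H₀ = 1.6169×0.23175×0.18981 + 0.97278×0.98182×0.99894 = 0.071125 + 0.954082 = 1.025207.
Q̄ = (S₀/π) × [bracket] = (1361/π) × 1.025207 = 444.14 W/m².
Ratio Q̄_A / Q̄_B = 393.38 / 444.14 = 0.8857.

Q̄_A / Q̄_B ≈ 0.886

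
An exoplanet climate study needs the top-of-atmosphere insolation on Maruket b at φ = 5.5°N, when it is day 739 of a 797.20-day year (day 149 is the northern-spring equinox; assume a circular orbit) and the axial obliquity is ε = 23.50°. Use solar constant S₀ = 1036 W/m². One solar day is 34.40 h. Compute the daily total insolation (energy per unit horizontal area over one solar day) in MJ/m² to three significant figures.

Solar longitude: λ_s = 360° × (739 − 149)/797.20 = 266.433°.
sin δ = sin 23.50° × sin 266.433° = -0.39798, so δ = -23.452°.
cos H₀ = −tan(+5.5°) tan(-23.452°) = 0.0418, H₀ = 1.5290 rad.
Bracket: H₀ sin φ sin δ + cos φ cos δ sin H₀ = 1.5290×0.09585×-0.39798 + 0.99540×0.91740×0.99913 = -0.058326 + 0.912385 = 0.854059.
Q̄ = (S₀/π) × [bracket] = (1036/π) × 0.854059 = 281.64 W/m².
Daily total = Q̄ × 34.40 h × 3600 s/h = 281.64 × 34.40 × 3600 / 10⁶ = 34.88 MJ/m².

34.9 MJ/m²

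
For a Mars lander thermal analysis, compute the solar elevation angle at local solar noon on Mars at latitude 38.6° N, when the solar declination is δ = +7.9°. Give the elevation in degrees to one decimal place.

59.3°

At local noon the hour angle is zero, so the zenith angle equals |φ − δ| = |+38.6° − (+7.900°)| = 30.700°.
Elevation = 90° − 30.700° = 59.3°.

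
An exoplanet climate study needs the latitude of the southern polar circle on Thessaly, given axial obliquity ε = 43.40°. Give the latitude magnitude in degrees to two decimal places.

The polar circle is the lowest latitude that experiences at least one full rotation of continuous darkness at the northern-summer solstice; it lies at |φ| = 90° − ε = 90° − 43.40° = 46.60°.

46.60°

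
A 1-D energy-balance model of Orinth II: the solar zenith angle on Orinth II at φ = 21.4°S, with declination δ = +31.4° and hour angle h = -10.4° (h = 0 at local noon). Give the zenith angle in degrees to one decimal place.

θ_z = 53.7°

cos θ_z = sin φ sin δ + cos φ cos δ cos h = -0.190104 + 0.781648 = 0.591544.
θ_z = arccos(0.591544) = 53.7°.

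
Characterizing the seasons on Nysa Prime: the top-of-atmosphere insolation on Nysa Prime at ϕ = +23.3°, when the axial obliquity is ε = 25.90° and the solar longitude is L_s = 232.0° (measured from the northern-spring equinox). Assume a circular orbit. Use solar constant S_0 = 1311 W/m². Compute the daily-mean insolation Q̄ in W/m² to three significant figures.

Solar declination: sin δ = sin ε · sin L_s = sin 25.90° × sin 232.0° = -0.34420, so δ = -20.133°.
cos h₀ = −tan(+23.3°) tan(-20.133°) = 0.1579, h₀ = 1.4122 rad.
Bracket: h₀ sin ϕ sin δ + cos ϕ cos δ sin h₀ = 1.4122×0.39555×-0.34420 + 0.91845×0.93889×0.98746 = -0.192269 + 0.851510 = 0.659241.
Q̄ = (S_0/π) × [bracket] = (1311/π) × 0.659241 = 275.1 W/m².

Q̄ ≈ 275 W/m²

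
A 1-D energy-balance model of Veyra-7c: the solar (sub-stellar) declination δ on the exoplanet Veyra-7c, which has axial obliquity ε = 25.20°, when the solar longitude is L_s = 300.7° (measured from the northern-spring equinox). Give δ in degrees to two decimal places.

δ = -21.48°

sin δ = sin ε · sin L_s = sin 25.20° × sin 300.7° = -0.366107.
δ = arcsin(-0.366107) = -21.48°.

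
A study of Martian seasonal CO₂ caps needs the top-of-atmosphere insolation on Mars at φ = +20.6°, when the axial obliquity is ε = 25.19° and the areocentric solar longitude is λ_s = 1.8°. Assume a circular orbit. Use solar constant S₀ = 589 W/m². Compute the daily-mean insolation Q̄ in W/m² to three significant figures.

sin δ = sin 25.19° × sin 1.8° = 0.01337, so δ = +0.766°.
cos H₀ = −tan(+20.6°) tan(+0.766°) = -0.0050, H₀ = 1.5758 rad.
Bracket: H₀ sin φ sin δ + cos φ cos δ sin H₀ = 1.5758×0.35184×0.01337 + 0.93606×0.99991×0.99999 = 0.007413 + 0.935966 = 0.943379.
Q̄ = (S₀/π) × [bracket] = (589/π) × 0.943379 = 176.9 W/m².

Q̄ ≈ 177 W/m²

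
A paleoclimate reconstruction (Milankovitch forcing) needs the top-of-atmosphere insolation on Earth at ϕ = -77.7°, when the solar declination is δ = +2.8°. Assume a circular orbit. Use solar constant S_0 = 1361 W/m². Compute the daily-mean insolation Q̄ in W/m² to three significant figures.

cos h₀ = −tan(-77.7°) tan(+2.800°) = 0.2243, h₀ = 1.3446 rad.
Bracket: h₀ sin ϕ sin δ + cos ϕ cos δ sin h₀ = 1.3446×-0.97705×0.04885 + 0.21303×0.99881×0.97452 = -0.064176 + 0.207355 = 0.143179.
Q̄ = (S_0/π) × [bracket] = (1361/π) × 0.143179 = 62.03 W/m².

Q̄ ≈ 62.0 W/m²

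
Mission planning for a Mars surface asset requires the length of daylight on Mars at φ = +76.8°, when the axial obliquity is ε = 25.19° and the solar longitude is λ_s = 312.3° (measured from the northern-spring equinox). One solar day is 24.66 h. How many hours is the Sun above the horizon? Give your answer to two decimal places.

Solar declination: sin δ = sin ε · sin λ_s = sin 25.19° × sin 312.3° = -0.31480, so δ = -18.349°.
cos H₀ = −tan φ · tan δ = 1.4141 ≥ 1, so the Sun never rises (polar night) and H₀ = 0.
Daylight = 2H₀/(2π) × 24.66 h = (0.0000/π) × 24.66 = 0.00 h.

0.00 h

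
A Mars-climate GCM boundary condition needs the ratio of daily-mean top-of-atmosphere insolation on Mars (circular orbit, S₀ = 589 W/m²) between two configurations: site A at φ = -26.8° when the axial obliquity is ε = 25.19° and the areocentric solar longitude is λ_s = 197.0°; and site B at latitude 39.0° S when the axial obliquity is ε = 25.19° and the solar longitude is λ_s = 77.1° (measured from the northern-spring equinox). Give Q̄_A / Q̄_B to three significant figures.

Q̄_A / Q̄_B ≈ 2.82

— Configuration A (φ=-26.8°):
sin δ = sin 25.19° × sin 197.0° = -0.12444, so δ = -7.148°.
cos H₀ = −tan(-26.8°) tan(-7.148°) = -0.0634, H₀ = 1.6342 rad.
Bracket: H₀ sin φ sin δ + cos φ cos δ sin H₀ = 1.6342×-0.45088×-0.12444 + 0.89259×0.99223×0.99799 = 0.091691 + 0.883874 = 0.975565.
Q̄ = (S₀/π) × [bracket] = (589/π) × 0.975565 = 182.90 W/m².
— Configuration B (φ=-39.0°):
Solar declination: sin δ = sin ε · sin λ_s = sin 25.19° × sin 77.1° = 0.41488, so δ = +24.512°.
cos H₀ = −tan(-39.0°) tan(+24.512°) = 0.3692, H₀ = 1.1926 rad.
Bracket: H₀ sin φ sin δ + cos φ cos δ sin H₀ = 1.1926×-0.62932×0.41488 + 0.77715×0.90988×0.92933 = -0.311379 + 0.657142 = 0.345763.
Q̄ = (S₀/π) × [bracket] = (589/π) × 0.345763 = 64.825 W/m².
Ratio Q̄_A / Q̄_B = 182.90 / 64.825 = 2.821.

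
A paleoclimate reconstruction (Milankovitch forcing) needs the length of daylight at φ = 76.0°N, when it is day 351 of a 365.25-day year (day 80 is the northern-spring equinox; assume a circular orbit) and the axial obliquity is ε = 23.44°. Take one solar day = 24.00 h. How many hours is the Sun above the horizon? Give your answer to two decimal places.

Solar longitude: λ_s = 360° × (351 − 80)/365.25 = 267.105°.
sin δ = sin 23.44° × sin 267.105° = -0.39728, so δ = -23.408°.
cos H₀ = −tan φ · tan δ = 1.7363 ≥ 1, so the Sun never rises (polar night) and H₀ = 0.
Daylight = 2H₀/(2π) × 24.00 h = (0.0000/π) × 24.00 = 0.00 h.

0.00 h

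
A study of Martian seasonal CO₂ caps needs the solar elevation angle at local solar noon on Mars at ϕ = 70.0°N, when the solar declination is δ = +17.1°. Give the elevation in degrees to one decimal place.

At local noon the hour angle is zero, so the zenith angle equals |ϕ − δ| = |+70.0° − (+17.100°)| = 52.900°.
Elevation = 90° − 52.900° = 37.1°.

37.1°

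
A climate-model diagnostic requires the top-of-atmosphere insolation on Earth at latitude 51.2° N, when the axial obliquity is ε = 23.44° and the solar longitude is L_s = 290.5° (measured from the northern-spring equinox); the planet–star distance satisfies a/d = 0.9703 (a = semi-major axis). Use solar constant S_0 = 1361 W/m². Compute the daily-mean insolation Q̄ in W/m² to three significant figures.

Solar declination: sin δ = sin ε · sin L_s = sin 23.44° × sin 290.5° = -0.37260, so δ = -21.876°.
cos h₀ = −tan(+51.2°) tan(-21.876°) = 0.4994, h₀ = 1.0479 rad.
Bracket: h₀ sin ϕ sin δ + cos ϕ cos δ sin h₀ = 1.0479×0.77934×-0.37260 + 0.62660×0.92799×0.86639 = -0.304291 + 0.503787 = 0.199496.
Inverse-square distance factor (a/d)² = 0.9703² = 0.941482.
Q̄ = (S_0/π) × 0.941482 × [bracket] = (1361/π) × 0.941482 × 0.199496 = 81.37 W/m².

Q̄ ≈ 81.4 W/m²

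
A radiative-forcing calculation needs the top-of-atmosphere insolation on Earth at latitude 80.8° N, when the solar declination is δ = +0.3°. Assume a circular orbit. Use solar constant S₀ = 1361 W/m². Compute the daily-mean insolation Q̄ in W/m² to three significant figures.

Q̄ ≈ 72.8 W/m²

cos H₀ = −tan(+80.8°) tan(+0.300°) = -0.0323, H₀ = 1.6031 rad.
Bracket: H₀ sin φ sin δ + cos φ cos δ sin H₀ = 1.6031×0.98714×0.00524 + 0.15988×0.99999×0.99948 = 0.008292 + 0.159795 = 0.168087.
Q̄ = (S₀/π) × [bracket] = (1361/π) × 0.168087 = 72.82 W/m².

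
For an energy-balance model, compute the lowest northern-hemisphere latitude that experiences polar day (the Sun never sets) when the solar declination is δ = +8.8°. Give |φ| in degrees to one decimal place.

|φ| = 81.2°

Polar day requires cos H₀ = −tan φ tan δ ≤ −1, i.e. tan φ tan δ ≥ 1.
The boundary is |tan φ| · |tan δ| = 1, so |φ| = 90° − |δ| = 90° − 8.8° = 81.2° in the northern hemisphere.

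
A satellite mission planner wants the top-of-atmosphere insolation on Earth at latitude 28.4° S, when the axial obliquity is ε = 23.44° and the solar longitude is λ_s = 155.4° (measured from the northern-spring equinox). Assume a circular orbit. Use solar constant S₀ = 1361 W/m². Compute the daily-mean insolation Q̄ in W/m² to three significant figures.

Q̄ ≈ 324 W/m²

Solar declination: sin δ = sin ε · sin λ_s = sin 23.44° × sin 155.4° = 0.16559, so δ = +9.532°.
cos H₀ = −tan(-28.4°) tan(+9.532°) = 0.0908, H₀ = 1.4799 rad.
Bracket: H₀ sin φ sin δ + cos φ cos δ sin H₀ = 1.4799×-0.47562×0.16559 + 0.87965×0.98619×0.99587 = -0.116554 + 0.863919 = 0.747365.
Q̄ = (S₀/π) × [bracket] = (1361/π) × 0.747365 = 323.8 W/m².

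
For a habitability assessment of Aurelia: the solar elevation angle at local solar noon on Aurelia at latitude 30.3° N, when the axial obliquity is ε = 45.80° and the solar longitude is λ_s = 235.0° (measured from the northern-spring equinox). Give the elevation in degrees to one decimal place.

23.7°

Solar declination: sin δ = sin ε · sin λ_s = sin 45.80° × sin 235.0° = -0.58726, so δ = -35.963°.
At local noon the hour angle is zero, so the zenith angle equals |φ − δ| = |+30.3° − (-35.963°)| = 66.263°.
Elevation = 90° − 66.263° = 23.7°.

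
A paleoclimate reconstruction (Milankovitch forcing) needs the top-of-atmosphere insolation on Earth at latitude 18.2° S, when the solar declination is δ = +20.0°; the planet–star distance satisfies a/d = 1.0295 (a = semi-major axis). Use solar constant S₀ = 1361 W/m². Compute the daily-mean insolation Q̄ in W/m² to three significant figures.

cos H₀ = −tan(-18.2°) tan(+20.000°) = 0.1197, H₀ = 1.4508 rad.
Bracket: H₀ sin φ sin δ + cos φ cos δ sin H₀ = 1.4508×-0.31233×0.34202 + 0.94997×0.93969×0.99281 = -0.154979 + 0.886259 = 0.731280.
Inverse-square distance factor (a/d)² = 1.0295² = 1.059870.
Q̄ = (S₀/π) × 1.059870 × [bracket] = (1361/π) × 1.059870 × 0.731280 = 335.8 W/m².

Q̄ ≈ 336 W/m²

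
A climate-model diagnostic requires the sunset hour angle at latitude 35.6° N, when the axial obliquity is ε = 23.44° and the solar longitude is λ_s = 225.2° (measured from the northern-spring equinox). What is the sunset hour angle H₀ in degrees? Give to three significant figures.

Solar declination: sin δ = sin ε · sin λ_s = sin 23.44° × sin 225.2° = -0.28226, so δ = -16.395°.
cos H₀ = −tan φ · tan δ = −tan(+35.6°) × tan(-16.395°) = 0.2106, so H₀ = 1.3586 rad = 77.84°.

H₀ = 77.8°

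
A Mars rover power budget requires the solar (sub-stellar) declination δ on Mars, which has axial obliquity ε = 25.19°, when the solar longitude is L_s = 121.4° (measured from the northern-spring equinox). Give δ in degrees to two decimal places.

δ = +21.30°

sin δ = sin ε · sin L_s = sin 25.19° × sin 121.4° = 0.363289.
δ = arcsin(0.363289) = +21.30°.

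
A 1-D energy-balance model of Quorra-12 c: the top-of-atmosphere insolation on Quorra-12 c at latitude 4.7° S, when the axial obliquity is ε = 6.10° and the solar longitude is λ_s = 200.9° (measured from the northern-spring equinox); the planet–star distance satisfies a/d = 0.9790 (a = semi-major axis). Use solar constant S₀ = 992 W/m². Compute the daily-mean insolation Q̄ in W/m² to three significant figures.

Q̄ ≈ 303 W/m²

Solar declination: sin δ = sin ε · sin λ_s = sin 6.10° × sin 200.9° = -0.03791, so δ = -2.173°.
cos H₀ = −tan(-4.7°) tan(-2.173°) = -0.0031, H₀ = 1.5739 rad.
Bracket: H₀ sin φ sin δ + cos φ cos δ sin H₀ = 1.5739×-0.08194×-0.03791 + 0.99664×0.99928×1.00000 = 0.004889 + 0.995922 = 1.000811.
Inverse-square distance factor (a/d)² = 0.9790² = 0.958441.
Q̄ = (S₀/π) × 0.958441 × [bracket] = (992/π) × 0.958441 × 1.000811 = 302.9 W/m².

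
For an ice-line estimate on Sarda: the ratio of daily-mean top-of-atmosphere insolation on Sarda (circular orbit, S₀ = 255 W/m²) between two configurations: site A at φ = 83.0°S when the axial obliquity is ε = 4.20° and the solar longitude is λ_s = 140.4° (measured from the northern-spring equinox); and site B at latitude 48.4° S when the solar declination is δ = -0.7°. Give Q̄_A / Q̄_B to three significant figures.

— Configuration A (φ=-83.0°):
Solar declination: sin δ = sin ε · sin λ_s = sin 4.20° × sin 140.4° = 0.04668, so δ = +2.676°.
cos H₀ = −tan(-83.0°) tan(+2.676°) = 0.3806, H₀ = 1.1803 rad.
Bracket: H₀ sin φ sin δ + cos φ cos δ sin H₀ = 1.1803×-0.99255×0.04668 + 0.12187×0.99891×0.92473 = -0.054686 + 0.112574 = 0.057888.
Q̄ = (S₀/π) × [bracket] = (255/π) × 0.057888 = 4.6987 W/m².
— Configuration B (φ=-48.4°):
cos H₀ = −tan(-48.4°) tan(-0.700°) = -0.0138, H₀ = 1.5846 rad.
Bracket: H₀ sin φ sin δ + cos φ cos δ sin H₀ = 1.5846×-0.74780×-0.01222 + 0.66393×0.99993×0.99991 = 0.014480 + 0.663824 = 0.678304.
Q̄ = (S₀/π) × [bracket] = (255/π) × 0.678304 = 55.057 W/m².
Ratio Q̄_A / Q̄_B = 4.6987 / 55.057 = 0.08534.

Q̄_A / Q̄_B ≈ 0.0853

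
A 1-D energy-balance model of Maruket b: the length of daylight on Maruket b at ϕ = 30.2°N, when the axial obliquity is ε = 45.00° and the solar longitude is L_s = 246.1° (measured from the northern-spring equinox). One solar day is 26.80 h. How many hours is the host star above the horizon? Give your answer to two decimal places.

Solar declination: sin δ = sin ε · sin L_s = sin 45.00° × sin 246.1° = -0.64648, so δ = -40.276°.
cos h₀ = −tan ϕ · tan δ = −tan(+30.2°) × tan(-40.276°) = 0.4932, so h₀ = 1.0551 rad = 60.45°.
Daylight = 2h₀/(2π) × 26.80 h = (1.0551/π) × 26.80 = 9.00 h.

9.00 h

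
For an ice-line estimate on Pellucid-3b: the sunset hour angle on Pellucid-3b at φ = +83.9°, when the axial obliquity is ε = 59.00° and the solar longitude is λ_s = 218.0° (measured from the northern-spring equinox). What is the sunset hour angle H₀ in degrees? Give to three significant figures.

H₀ = 0.00°

Solar declination: sin δ = sin ε · sin λ_s = sin 59.00° × sin 218.0° = -0.52772, so δ = -31.852°.
cos H₀ = −tan φ · tan δ = 5.8135 ≥ 1, so the host star never rises (polar night) and H₀ = 0.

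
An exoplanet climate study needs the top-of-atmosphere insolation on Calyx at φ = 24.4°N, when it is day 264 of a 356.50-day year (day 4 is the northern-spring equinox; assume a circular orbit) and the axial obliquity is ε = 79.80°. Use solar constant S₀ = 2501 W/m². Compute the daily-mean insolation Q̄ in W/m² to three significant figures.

Q̄ ≈ 0.00 W/m²

Solar longitude: λ_s = 360° × (264 − 4)/356.50 = 262.553°.
sin δ = sin 79.80° × sin 262.553° = -0.97589, so δ = -77.394°.
cos H₀ = −tan(+24.4°) tan(-77.394°) = 2.0284 ≥ 1 ⇒ polar night, H₀ = 0 and Q̄ = 0.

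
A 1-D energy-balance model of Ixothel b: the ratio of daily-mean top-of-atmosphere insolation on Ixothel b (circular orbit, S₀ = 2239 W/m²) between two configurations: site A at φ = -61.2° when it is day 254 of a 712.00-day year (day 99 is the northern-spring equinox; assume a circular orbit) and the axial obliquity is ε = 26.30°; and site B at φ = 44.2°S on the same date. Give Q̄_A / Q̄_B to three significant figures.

Q̄_A / Q̄_B ≈ 0.0738

— Configuration A (φ=-61.2°):
Solar longitude: λ_s = 360° × (254 − 99)/712.00 = 78.371°.
sin δ = sin 26.30° × sin 78.371° = 0.43398, so δ = +25.720°.
cos H₀ = −tan(-61.2°) tan(+25.720°) = 0.8762, H₀ = 0.5029 rad.
Bracket: H₀ sin φ sin δ + cos φ cos δ sin H₀ = 0.5029×-0.87631×0.43398 + 0.48175×0.90092×0.48193 = -0.191253 + 0.209166 = 0.017913.
Q̄ = (S₀/π) × [bracket] = (2239/π) × 0.017913 = 12.767 W/m².
— Configuration B (φ=-44.2°):
cos H₀ = −tan(-44.2°) tan(+25.720°) = 0.4684, H₀ = 1.0833 rad.
Bracket: H₀ sin φ sin δ + cos φ cos δ sin H₀ = 1.0833×-0.69717×0.43398 + 0.71691×0.90092×0.88350 = -0.327761 + 0.570634 = 0.242873.
Q̄ = (S₀/π) × [bracket] = (2239/π) × 0.242873 = 173.09 W/m².
Ratio Q̄_A / Q̄_B = 12.767 / 173.09 = 0.07376.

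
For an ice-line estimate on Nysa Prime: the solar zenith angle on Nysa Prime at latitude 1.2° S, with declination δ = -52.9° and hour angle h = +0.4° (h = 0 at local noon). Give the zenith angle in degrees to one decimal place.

cos θ_z = sin φ sin δ + cos φ cos δ cos h = 0.016703 + 0.603061 = 0.619764.
θ_z = arccos(0.619764) = 51.7°.

θ_z = 51.7°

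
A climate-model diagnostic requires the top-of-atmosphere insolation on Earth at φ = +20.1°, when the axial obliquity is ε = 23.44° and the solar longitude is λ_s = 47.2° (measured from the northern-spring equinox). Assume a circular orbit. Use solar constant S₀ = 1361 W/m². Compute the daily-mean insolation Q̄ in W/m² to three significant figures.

Q̄ ≈ 460 W/m²

Solar declination: sin δ = sin ε · sin λ_s = sin 23.44° × sin 47.2° = 0.29187, so δ = +16.970°.
cos H₀ = −tan(+20.1°) tan(+16.970°) = -0.1117, H₀ = 1.6827 rad.
Bracket: H₀ sin φ sin δ + cos φ cos δ sin H₀ = 1.6827×0.34366×0.29187 + 0.93909×0.95646×0.99375 = 0.168782 + 0.892588 = 1.061370.
Q̄ = (S₀/π) × [bracket] = (1361/π) × 1.061370 = 459.8 W/m².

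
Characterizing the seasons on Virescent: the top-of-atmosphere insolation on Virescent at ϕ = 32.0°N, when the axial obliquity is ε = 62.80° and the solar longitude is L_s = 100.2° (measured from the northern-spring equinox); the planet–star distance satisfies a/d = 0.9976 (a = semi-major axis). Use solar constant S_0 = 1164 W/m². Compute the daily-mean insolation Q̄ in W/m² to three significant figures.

Solar declination: sin δ = sin ε · sin L_s = sin 62.80° × sin 100.2° = 0.87536, so δ = +61.088°.
cos h₀ = −tan(+32.0°) tan(+61.088°) = -1.1314 ≤ −1 ⇒ polar day, h₀ = π.
Bracket: h₀ sin ϕ sin δ + cos ϕ cos δ sin h₀ = 3.1416×0.52992×0.87536 + 0.84805×0.48347×0.00000 = 1.457296 + 0.000000 = 1.457296.
Inverse-square distance factor (a/d)² = 0.9976² = 0.995206.
Q̄ = (S_0/π) × 0.995206 × [bracket] = (1164/π) × 0.995206 × 1.457296 = 537.4 W/m².

Q̄ ≈ 537 W/m²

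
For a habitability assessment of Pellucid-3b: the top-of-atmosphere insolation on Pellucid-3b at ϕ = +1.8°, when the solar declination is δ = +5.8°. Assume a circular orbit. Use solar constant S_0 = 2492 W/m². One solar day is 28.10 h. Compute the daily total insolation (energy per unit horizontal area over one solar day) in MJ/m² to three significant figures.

cos h₀ = −tan(+1.8°) tan(+5.800°) = -0.0032, h₀ = 1.5740 rad.
Bracket: h₀ sin ϕ sin δ + cos ϕ cos δ sin h₀ = 1.5740×0.03141×0.10106 + 0.99951×0.99488×0.99999 = 0.004996 + 0.994383 = 0.999379.
Q̄ = (S_0/π) × [bracket] = (2492/π) × 0.999379 = 792.74 W/m².
Daily total = Q̄ × 28.10 h × 3600 s/h = 792.74 × 28.10 × 3600 / 10⁶ = 80.19 MJ/m².

80.2 MJ/m²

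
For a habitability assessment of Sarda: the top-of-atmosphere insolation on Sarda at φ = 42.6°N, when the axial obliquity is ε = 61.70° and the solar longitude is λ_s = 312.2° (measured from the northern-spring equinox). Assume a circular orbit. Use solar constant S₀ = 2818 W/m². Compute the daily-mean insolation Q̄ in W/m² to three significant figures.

Solar declination: sin δ = sin ε · sin λ_s = sin 61.70° × sin 312.2° = -0.65226, so δ = -40.712°.
cos H₀ = −tan(+42.6°) tan(-40.712°) = 0.7913, H₀ = 0.6579 rad.
Bracket: H₀ sin φ sin δ + cos φ cos δ sin H₀ = 0.6579×0.67688×-0.65226 + 0.73610×0.75799×0.61145 = -0.290464 + 0.341162 = 0.050698.
Q̄ = (S₀/π) × [bracket] = (2818/π) × 0.050698 = 45.48 W/m².

Q̄ ≈ 45.5 W/m²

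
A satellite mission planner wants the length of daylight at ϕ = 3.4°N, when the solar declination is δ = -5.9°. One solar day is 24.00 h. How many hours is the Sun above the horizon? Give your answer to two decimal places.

cos h₀ = −tan ϕ · tan δ = −tan(+3.4°) × tan(-5.900°) = 0.0061, so h₀ = 1.5647 rad = 89.65°.
Daylight = 2h₀/(2π) × 24.00 h = (1.5647/π) × 24.00 = 11.95 h.

11.95 h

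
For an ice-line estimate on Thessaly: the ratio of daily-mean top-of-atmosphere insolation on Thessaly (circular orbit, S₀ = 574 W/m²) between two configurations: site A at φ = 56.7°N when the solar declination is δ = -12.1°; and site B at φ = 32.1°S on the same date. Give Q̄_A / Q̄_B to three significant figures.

Q̄_A / Q̄_B ≈ 0.287

— Configuration A (φ=+56.7°):
cos H₀ = −tan(+56.7°) tan(-12.100°) = 0.3264, H₀ = 1.2383 rad.
Bracket: H₀ sin φ sin δ + cos φ cos δ sin H₀ = 1.2383×0.83581×-0.20962 + 0.54902×0.97778×0.94524 = -0.216953 + 0.507424 = 0.290471.
Q̄ = (S₀/π) × [bracket] = (574/π) × 0.290471 = 53.072 W/m².
— Configuration B (φ=-32.1°):
cos H₀ = −tan(-32.1°) tan(-12.100°) = -0.1345, H₀ = 1.7057 rad.
Bracket: H₀ sin φ sin δ + cos φ cos δ sin H₀ = 1.7057×-0.53140×-0.20962 + 0.84712×0.97778×0.99092 = 0.190001 + 0.820776 = 1.010777.
Q̄ = (S₀/π) × [bracket] = (574/π) × 1.010777 = 184.68 W/m².
Ratio Q̄_A / Q̄_B = 53.072 / 184.68 = 0.2874.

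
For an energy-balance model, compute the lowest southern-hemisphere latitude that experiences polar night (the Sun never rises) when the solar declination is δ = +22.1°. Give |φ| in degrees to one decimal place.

Polar night requires cos H₀ = −tan φ tan δ ≥ 1, i.e. tan φ tan δ ≤ −1.
The boundary is |tan φ| · |tan δ| = 1, so |φ| = 90° − |δ| = 90° − 22.1° = 67.9° in the southern hemisphere.

|φ| = 67.9°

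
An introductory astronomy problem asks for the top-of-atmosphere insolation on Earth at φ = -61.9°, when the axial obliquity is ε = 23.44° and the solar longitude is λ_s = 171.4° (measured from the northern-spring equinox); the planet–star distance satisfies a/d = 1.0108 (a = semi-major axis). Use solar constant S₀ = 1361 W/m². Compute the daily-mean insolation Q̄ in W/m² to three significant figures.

Solar declination: sin δ = sin ε · sin λ_s = sin 23.44° × sin 171.4° = 0.05948, so δ = +3.410°.
cos H₀ = −tan(-61.9°) tan(+3.410°) = 0.1116, H₀ = 1.4590 rad.
Bracket: H₀ sin φ sin δ + cos φ cos δ sin H₀ = 1.4590×-0.88213×0.05948 + 0.47101×0.99823×0.99375 = -0.076552 + 0.467238 = 0.390686.
Inverse-square distance factor (a/d)² = 1.0108² = 1.021717.
Q̄ = (S₀/π) × 1.021717 × [bracket] = (1361/π) × 1.021717 × 0.390686 = 172.9 W/m².

Q̄ ≈ 173 W/m²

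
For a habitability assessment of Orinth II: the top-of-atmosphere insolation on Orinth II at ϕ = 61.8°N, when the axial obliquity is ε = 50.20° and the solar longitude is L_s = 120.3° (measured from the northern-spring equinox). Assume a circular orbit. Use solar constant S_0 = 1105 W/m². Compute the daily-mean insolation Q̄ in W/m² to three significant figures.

Q̄ ≈ 646 W/m²

Solar declination: sin δ = sin ε · sin L_s = sin 50.20° × sin 120.3° = 0.66333, so δ = +41.555°.
cos h₀ = −tan(+61.8°) tan(+41.555°) = -1.6532 ≤ −1 ⇒ polar day, h₀ = π.
Bracket: h₀ sin ϕ sin δ + cos ϕ cos δ sin h₀ = 3.1416×0.88130×0.66333 + 0.47255×0.74832×0.00000 = 1.836557 + 0.000000 = 1.836557.
Q̄ = (S_0/π) × [bracket] = (1105/π) × 1.836557 = 646.0 W/m².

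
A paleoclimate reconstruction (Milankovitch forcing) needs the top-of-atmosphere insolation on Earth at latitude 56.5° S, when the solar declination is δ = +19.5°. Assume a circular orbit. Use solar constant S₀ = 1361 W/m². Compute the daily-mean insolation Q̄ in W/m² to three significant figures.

Q̄ ≈ 69.1 W/m²

cos H₀ = −tan(-56.5°) tan(+19.500°) = 0.5350, H₀ = 1.0063 rad.
Bracket: H₀ sin φ sin δ + cos φ cos δ sin H₀ = 1.0063×-0.83389×0.33381 + 0.55194×0.94264×0.84484 = -0.280114 + 0.439554 = 0.159440.
Q̄ = (S₀/π) × [bracket] = (1361/π) × 0.159440 = 69.07 W/m².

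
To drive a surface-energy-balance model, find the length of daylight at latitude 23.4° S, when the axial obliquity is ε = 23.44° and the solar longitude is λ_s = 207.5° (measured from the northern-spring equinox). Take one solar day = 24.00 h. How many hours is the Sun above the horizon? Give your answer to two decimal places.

Solar declination: sin δ = sin ε · sin λ_s = sin 23.44° × sin 207.5° = -0.18368, so δ = -10.584°.
cos H₀ = −tan φ · tan δ = −tan(-23.4°) × tan(-10.584°) = -0.0809, so H₀ = 1.6517 rad = 94.64°.
Daylight = 2H₀/(2π) × 24.00 h = (1.6517/π) × 24.00 = 12.62 h.

12.62 h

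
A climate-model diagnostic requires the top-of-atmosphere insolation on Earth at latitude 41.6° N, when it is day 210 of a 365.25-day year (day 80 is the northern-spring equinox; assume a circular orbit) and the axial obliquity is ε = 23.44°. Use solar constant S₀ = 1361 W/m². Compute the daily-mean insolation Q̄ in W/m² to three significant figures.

Solar longitude: λ_s = 360° × (210 − 80)/365.25 = 128.131°.
sin δ = sin 23.44° × sin 128.131° = 0.31290, so δ = +18.234°.
cos H₀ = −tan(+41.6°) tan(+18.234°) = -0.2925, H₀ = 1.8676 rad.
Bracket: H₀ sin φ sin δ + cos φ cos δ sin H₀ = 1.8676×0.66393×0.31290 + 0.74780×0.94979×0.95627 = 0.387982 + 0.679194 = 1.067176.
Q̄ = (S₀/π) × [bracket] = (1361/π) × 1.067176 = 462.3 W/m².

Q̄ ≈ 462 W/m²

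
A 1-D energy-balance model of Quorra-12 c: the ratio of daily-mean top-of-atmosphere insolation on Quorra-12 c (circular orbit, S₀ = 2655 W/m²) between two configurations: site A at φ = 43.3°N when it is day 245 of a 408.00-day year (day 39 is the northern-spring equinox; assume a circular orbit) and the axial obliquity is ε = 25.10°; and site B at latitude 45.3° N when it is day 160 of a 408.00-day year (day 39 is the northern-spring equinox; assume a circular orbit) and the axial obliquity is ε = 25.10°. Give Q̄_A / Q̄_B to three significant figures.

Q̄_A / Q̄_B ≈ 0.614

— Configuration A (φ=+43.3°):
Solar longitude: λ_s = 360° × (245 − 39)/408.00 = 181.765°.
sin δ = sin 25.10° × sin 181.765° = -0.01306, so δ = -0.748°.
cos H₀ = −tan(+43.3°) tan(-0.748°) = 0.0123, H₀ = 1.5585 rad.
Bracket: H₀ sin φ sin δ + cos φ cos δ sin H₀ = 1.5585×0.68582×-0.01306 + 0.72777×0.99991×0.99992 = -0.013959 + 0.727646 = 0.713687.
Q̄ = (S₀/π) × [bracket] = (2655/π) × 0.713687 = 603.15 W/m².
— Configuration B (φ=+45.3°):
Solar longitude: λ_s = 360° × (160 − 39)/408.00 = 106.765°.
sin δ = sin 25.10° × sin 106.765° = 0.40617, so δ = +23.964°.
cos H₀ = −tan(+45.3°) tan(+23.964°) = -0.4492, H₀ = 2.0366 rad.
Bracket: H₀ sin φ sin δ + cos φ cos δ sin H₀ = 2.0366×0.71080×0.40617 + 0.70339×0.91380×0.89345 = 0.587978 + 0.574272 = 1.162250.
Q̄ = (S₀/π) × [bracket] = (2655/π) × 1.162250 = 982.23 W/m².
Ratio Q̄_A / Q̄_B = 603.15 / 982.23 = 0.6141.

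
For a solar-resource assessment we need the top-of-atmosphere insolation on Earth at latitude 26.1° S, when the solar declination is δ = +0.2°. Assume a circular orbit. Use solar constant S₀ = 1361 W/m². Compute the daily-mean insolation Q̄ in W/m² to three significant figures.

cos H₀ = −tan(-26.1°) tan(+0.200°) = 0.0017, H₀ = 1.5691 rad.
Bracket: H₀ sin φ sin δ + cos φ cos δ sin H₀ = 1.5691×-0.43994×0.00349 + 0.89803×0.99999×1.00000 = -0.002409 + 0.898021 = 0.895612.
Q̄ = (S₀/π) × [bracket] = (1361/π) × 0.895612 = 388.0 W/m².

Q̄ ≈ 388 W/m²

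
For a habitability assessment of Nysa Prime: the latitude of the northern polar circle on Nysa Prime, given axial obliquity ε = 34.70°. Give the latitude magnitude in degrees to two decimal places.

The polar circle is the lowest latitude that experiences at least one full rotation of continuous daylight at the northern-summer solstice; it lies at |φ| = 90° − ε = 90° − 34.70° = 55.30°.

55.30°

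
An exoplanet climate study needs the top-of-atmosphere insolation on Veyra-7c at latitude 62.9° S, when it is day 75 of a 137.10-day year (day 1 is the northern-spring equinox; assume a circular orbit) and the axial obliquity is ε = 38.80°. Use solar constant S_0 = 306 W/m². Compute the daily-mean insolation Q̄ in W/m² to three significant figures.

Solar longitude: L_s = 360° × (75 − 1)/137.10 = 194.311°.
sin δ = sin 38.80° × sin 194.311° = -0.15488, so δ = -8.910°.
cos h₀ = −tan(-62.9°) tan(-8.910°) = -0.3064, h₀ = 1.8822 rad.
Bracket: h₀ sin ϕ sin δ + cos ϕ cos δ sin h₀ = 1.8822×-0.89021×-0.15488 + 0.45554×0.98793×0.95191 = 0.259510 + 0.428399 = 0.687909.
Q̄ = (S_0/π) × [bracket] = (306/π) × 0.687909 = 67.00 W/m².

Q̄ ≈ 67.0 W/m²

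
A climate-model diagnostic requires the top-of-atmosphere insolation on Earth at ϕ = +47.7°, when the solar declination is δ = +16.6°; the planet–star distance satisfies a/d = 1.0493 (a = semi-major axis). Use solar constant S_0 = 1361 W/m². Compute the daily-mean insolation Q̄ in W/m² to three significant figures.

Q̄ ≈ 483 W/m²

cos h₀ = −tan(+47.7°) tan(+16.600°) = -0.3276, h₀ = 1.9046 rad.
Bracket: h₀ sin ϕ sin δ + cos ϕ cos δ sin h₀ = 1.9046×0.73963×0.28569 + 0.67301×0.95832×0.94481 = 0.402451 + 0.609364 = 1.011815.
Inverse-square distance factor (a/d)² = 1.0493² = 1.101030.
Q̄ = (S_0/π) × 1.101030 × [bracket] = (1361/π) × 1.101030 × 1.011815 = 482.6 W/m².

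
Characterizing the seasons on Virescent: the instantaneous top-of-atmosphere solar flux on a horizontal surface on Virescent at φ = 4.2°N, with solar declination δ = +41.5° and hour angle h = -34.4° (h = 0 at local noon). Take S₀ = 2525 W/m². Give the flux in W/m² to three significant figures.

cos θ_z = sin φ sin δ + cos φ cos δ cos h = 0.048529 + 0.616314 = 0.664843.
Flux = S₀ · cos θ_z = 2525 × 0.664843 = 1679 W/m².

1.68e+03 W/m²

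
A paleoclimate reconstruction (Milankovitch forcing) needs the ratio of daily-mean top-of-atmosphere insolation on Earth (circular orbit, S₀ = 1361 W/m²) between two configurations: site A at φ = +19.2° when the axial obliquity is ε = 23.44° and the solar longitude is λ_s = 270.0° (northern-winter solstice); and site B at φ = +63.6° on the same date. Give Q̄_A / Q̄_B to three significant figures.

Q̄_A / Q̄_B ≈ 38.5

— Configuration A (φ=+19.2°):
Solar declination: sin δ = sin ε · sin λ_s = sin 23.44° × sin 270.0° = -0.39779, so δ = -23.440°.
cos H₀ = −tan(+19.2°) tan(-23.440°) = 0.1510, H₀ = 1.4192 rad.
Bracket: H₀ sin φ sin δ + cos φ cos δ sin H₀ = 1.4192×0.32887×-0.39779 + 0.94438×0.91748×0.98854 = -0.185661 + 0.856520 = 0.670859.
Q̄ = (S₀/π) × [bracket] = (1361/π) × 0.670859 = 290.63 W/m².
— Configuration B (φ=+63.6°):
cos H₀ = −tan(+63.6°) tan(-23.440°) = 0.8734, H₀ = 0.5086 rad.
Bracket: H₀ sin φ sin δ + cos φ cos δ sin H₀ = 0.5086×0.89571×-0.39779 + 0.44464×0.91748×0.48697 = -0.181216 + 0.198659 = 0.017443.
Q̄ = (S₀/π) × [bracket] = (1361/π) × 0.017443 = 7.5567 W/m².
Ratio Q̄_A / Q̄_B = 290.63 / 7.5567 = 38.46.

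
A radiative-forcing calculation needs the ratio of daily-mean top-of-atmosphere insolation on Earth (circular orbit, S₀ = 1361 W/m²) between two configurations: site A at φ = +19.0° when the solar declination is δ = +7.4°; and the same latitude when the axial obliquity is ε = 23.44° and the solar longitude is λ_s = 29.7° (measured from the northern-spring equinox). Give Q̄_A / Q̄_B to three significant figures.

Q̄_A / Q̄_B ≈ 0.975

— Configuration A (φ=+19.0°):
cos H₀ = −tan(+19.0°) tan(+7.400°) = -0.0447, H₀ = 1.6155 rad.
Bracket: H₀ sin φ sin δ + cos φ cos δ sin H₀ = 1.6155×0.32557×0.12880 + 0.94552×0.99167×0.99900 = 0.067743 + 0.936706 = 1.004449.
Q̄ = (S₀/π) × [bracket] = (1361/π) × 1.004449 = 435.15 W/m².
— Configuration B (φ=+19.0°):
Solar declination: sin δ = sin ε · sin λ_s = sin 23.44° × sin 29.7° = 0.19709, so δ = +11.367°.
cos H₀ = −tan(+19.0°) tan(+11.367°) = -0.0692, H₀ = 1.6401 rad.
Bracket: H₀ sin φ sin δ + cos φ cos δ sin H₀ = 1.6401×0.32557×0.19709 + 0.94552×0.98039×0.99760 = 0.105240 + 0.924754 = 1.029994.
Q̄ = (S₀/π) × [bracket] = (1361/π) × 1.029994 = 446.21 W/m².
Ratio Q̄_A / Q̄_B = 435.15 / 446.21 = 0.9752.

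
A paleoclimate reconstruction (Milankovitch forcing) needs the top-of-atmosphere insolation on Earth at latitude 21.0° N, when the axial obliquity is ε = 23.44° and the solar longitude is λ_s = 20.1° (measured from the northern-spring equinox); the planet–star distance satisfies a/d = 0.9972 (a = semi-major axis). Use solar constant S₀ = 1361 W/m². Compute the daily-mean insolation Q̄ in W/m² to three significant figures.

Q̄ ≈ 432 W/m²

Solar declination: sin δ = sin ε · sin λ_s = sin 23.44° × sin 20.1° = 0.13670, so δ = +7.857°.
cos H₀ = −tan(+21.0°) tan(+7.857°) = -0.0530, H₀ = 1.6238 rad.
Bracket: H₀ sin φ sin δ + cos φ cos δ sin H₀ = 1.6238×0.35837×0.13670 + 0.93358×0.99061×0.99860 = 0.079549 + 0.923519 = 1.003068.
Inverse-square distance factor (a/d)² = 0.9972² = 0.994408.
Q̄ = (S₀/π) × 0.994408 × [bracket] = (1361/π) × 0.994408 × 1.003068 = 432.1 W/m².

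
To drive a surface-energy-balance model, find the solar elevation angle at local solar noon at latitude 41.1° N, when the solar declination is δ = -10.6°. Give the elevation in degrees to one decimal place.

At local noon the hour angle is zero, so the zenith angle equals |ϕ − δ| = |+41.1° − (-10.600°)| = 51.700°.
Elevation = 90° − 51.700° = 38.3°.

38.3°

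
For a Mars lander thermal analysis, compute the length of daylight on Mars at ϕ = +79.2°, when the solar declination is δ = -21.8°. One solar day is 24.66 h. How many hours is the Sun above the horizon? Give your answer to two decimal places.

cos h₀ = −tan ϕ · tan δ = 2.0967 ≥ 1, so the Sun never rises (polar night) and h₀ = 0.
Daylight = 2h₀/(2π) × 24.66 h = (0.0000/π) × 24.66 = 0.00 h.

0.00 h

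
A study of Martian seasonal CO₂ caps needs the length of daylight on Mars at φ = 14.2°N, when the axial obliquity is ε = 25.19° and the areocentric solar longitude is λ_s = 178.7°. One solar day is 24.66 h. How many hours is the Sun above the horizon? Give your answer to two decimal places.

12.35 h

sin δ = sin 25.19° × sin 178.7° = 0.00966, so δ = +0.553°.
cos H₀ = −tan φ · tan δ = −tan(+14.2°) × tan(+0.553°) = -0.0024, so H₀ = 1.5732 rad = 90.14°.
Daylight = 2H₀/(2π) × 24.66 h = (1.5732/π) × 24.66 = 12.35 h.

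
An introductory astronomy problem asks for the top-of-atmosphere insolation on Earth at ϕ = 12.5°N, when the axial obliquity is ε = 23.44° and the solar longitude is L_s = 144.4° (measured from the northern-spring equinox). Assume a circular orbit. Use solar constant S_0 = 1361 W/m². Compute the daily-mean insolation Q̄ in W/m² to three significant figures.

Solar declination: sin δ = sin ε · sin L_s = sin 23.44° × sin 144.4° = 0.23156, so δ = +13.389°.
cos h₀ = −tan(+12.5°) tan(+13.389°) = -0.0528, h₀ = 1.6236 rad.
Bracket: h₀ sin ϕ sin δ + cos ϕ cos δ sin h₀ = 1.6236×0.21644×0.23156 + 0.97630×0.97282×0.99861 = 0.081373 + 0.948444 = 1.029817.
Q̄ = (S_0/π) × [bracket] = (1361/π) × 1.029817 = 446.1 W/m².

Q̄ ≈ 446 W/m²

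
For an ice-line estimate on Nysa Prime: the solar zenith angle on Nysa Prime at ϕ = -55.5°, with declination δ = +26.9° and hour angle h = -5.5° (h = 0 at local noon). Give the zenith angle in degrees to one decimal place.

θ_z = 82.5°

cos θ_z = sin ϕ sin δ + cos ϕ cos δ cos h = -0.372863 + 0.502794 = 0.129931.
θ_z = arccos(0.129931) = 82.5°.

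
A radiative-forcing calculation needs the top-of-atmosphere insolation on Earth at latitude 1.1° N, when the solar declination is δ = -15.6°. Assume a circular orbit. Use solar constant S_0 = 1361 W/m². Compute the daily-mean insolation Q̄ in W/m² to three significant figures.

cos h₀ = −tan(+1.1°) tan(-15.600°) = 0.0054, h₀ = 1.5654 rad.
Bracket: h₀ sin ϕ sin δ + cos ϕ cos δ sin h₀ = 1.5654×0.01920×-0.26892 + 0.99982×0.96316×0.99999 = -0.008083 + 0.962977 = 0.954894.
Q̄ = (S_0/π) × [bracket] = (1361/π) × 0.954894 = 413.7 W/m².

Q̄ ≈ 414 W/m²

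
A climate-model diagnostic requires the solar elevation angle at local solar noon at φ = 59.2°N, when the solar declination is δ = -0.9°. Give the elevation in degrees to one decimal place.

At local noon the hour angle is zero, so the zenith angle equals |φ − δ| = |+59.2° − (-0.900°)| = 60.100°.
Elevation = 90° − 60.100° = 29.9°.

29.9°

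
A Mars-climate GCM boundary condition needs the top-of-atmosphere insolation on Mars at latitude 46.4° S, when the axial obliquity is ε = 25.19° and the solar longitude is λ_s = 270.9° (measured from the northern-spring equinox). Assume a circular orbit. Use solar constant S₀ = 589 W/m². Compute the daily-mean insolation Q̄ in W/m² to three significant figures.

Q̄ ≈ 222 W/m²

Solar declination: sin δ = sin ε · sin λ_s = sin 25.19° × sin 270.9° = -0.42557, so δ = -25.187°.
cos H₀ = −tan(-46.4°) tan(-25.187°) = -0.4938, H₀ = 2.0873 rad.
Bracket: H₀ sin φ sin δ + cos φ cos δ sin H₀ = 2.0873×-0.72417×-0.42557 + 0.68962×0.90493×0.86955 = 0.643275 + 0.542649 = 1.185924.
Q̄ = (S₀/π) × [bracket] = (589/π) × 1.185924 = 222.3 W/m².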